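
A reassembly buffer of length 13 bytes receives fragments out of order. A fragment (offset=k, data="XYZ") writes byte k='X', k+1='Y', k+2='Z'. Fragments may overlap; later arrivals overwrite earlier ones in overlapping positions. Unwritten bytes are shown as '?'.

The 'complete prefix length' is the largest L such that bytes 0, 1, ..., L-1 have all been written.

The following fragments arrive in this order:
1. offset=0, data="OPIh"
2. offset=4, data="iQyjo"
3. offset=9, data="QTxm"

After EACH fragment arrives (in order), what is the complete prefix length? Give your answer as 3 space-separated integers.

Fragment 1: offset=0 data="OPIh" -> buffer=OPIh????????? -> prefix_len=4
Fragment 2: offset=4 data="iQyjo" -> buffer=OPIhiQyjo???? -> prefix_len=9
Fragment 3: offset=9 data="QTxm" -> buffer=OPIhiQyjoQTxm -> prefix_len=13

Answer: 4 9 13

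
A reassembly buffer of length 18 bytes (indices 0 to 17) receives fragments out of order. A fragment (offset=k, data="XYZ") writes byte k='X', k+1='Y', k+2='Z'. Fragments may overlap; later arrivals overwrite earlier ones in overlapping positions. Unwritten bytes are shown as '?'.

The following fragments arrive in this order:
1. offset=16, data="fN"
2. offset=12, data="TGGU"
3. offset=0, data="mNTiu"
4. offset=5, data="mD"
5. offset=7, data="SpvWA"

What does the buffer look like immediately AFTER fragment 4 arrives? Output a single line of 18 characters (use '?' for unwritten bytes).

Fragment 1: offset=16 data="fN" -> buffer=????????????????fN
Fragment 2: offset=12 data="TGGU" -> buffer=????????????TGGUfN
Fragment 3: offset=0 data="mNTiu" -> buffer=mNTiu???????TGGUfN
Fragment 4: offset=5 data="mD" -> buffer=mNTiumD?????TGGUfN

Answer: mNTiumD?????TGGUfN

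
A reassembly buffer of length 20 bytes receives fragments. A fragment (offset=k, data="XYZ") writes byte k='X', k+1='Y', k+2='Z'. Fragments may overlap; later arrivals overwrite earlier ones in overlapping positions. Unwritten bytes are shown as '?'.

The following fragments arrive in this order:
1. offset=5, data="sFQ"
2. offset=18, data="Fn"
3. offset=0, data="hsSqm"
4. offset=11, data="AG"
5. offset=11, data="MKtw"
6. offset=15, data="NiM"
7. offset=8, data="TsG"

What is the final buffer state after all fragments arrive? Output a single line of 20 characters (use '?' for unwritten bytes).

Answer: hsSqmsFQTsGMKtwNiMFn

Derivation:
Fragment 1: offset=5 data="sFQ" -> buffer=?????sFQ????????????
Fragment 2: offset=18 data="Fn" -> buffer=?????sFQ??????????Fn
Fragment 3: offset=0 data="hsSqm" -> buffer=hsSqmsFQ??????????Fn
Fragment 4: offset=11 data="AG" -> buffer=hsSqmsFQ???AG?????Fn
Fragment 5: offset=11 data="MKtw" -> buffer=hsSqmsFQ???MKtw???Fn
Fragment 6: offset=15 data="NiM" -> buffer=hsSqmsFQ???MKtwNiMFn
Fragment 7: offset=8 data="TsG" -> buffer=hsSqmsFQTsGMKtwNiMFn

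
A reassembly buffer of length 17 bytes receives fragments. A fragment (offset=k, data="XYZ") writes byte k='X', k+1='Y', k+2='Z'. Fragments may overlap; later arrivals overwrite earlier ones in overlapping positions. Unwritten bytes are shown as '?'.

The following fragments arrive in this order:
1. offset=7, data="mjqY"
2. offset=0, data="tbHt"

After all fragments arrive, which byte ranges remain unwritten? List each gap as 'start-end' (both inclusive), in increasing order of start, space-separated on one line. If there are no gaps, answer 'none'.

Answer: 4-6 11-16

Derivation:
Fragment 1: offset=7 len=4
Fragment 2: offset=0 len=4
Gaps: 4-6 11-16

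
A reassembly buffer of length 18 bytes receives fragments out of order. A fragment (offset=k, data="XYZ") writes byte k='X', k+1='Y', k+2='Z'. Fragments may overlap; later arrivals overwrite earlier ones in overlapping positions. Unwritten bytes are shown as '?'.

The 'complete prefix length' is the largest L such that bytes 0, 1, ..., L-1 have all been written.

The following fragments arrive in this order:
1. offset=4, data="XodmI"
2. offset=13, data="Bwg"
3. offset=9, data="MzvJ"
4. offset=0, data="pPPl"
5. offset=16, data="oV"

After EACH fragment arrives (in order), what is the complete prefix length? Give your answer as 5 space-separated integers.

Answer: 0 0 0 16 18

Derivation:
Fragment 1: offset=4 data="XodmI" -> buffer=????XodmI????????? -> prefix_len=0
Fragment 2: offset=13 data="Bwg" -> buffer=????XodmI????Bwg?? -> prefix_len=0
Fragment 3: offset=9 data="MzvJ" -> buffer=????XodmIMzvJBwg?? -> prefix_len=0
Fragment 4: offset=0 data="pPPl" -> buffer=pPPlXodmIMzvJBwg?? -> prefix_len=16
Fragment 5: offset=16 data="oV" -> buffer=pPPlXodmIMzvJBwgoV -> prefix_len=18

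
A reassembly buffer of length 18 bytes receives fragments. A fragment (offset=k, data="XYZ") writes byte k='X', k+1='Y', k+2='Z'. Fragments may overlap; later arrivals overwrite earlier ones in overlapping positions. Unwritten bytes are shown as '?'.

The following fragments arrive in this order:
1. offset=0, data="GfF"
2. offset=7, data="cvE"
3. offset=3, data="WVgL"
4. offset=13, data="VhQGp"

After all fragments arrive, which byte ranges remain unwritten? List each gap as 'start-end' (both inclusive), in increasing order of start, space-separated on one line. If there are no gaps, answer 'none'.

Answer: 10-12

Derivation:
Fragment 1: offset=0 len=3
Fragment 2: offset=7 len=3
Fragment 3: offset=3 len=4
Fragment 4: offset=13 len=5
Gaps: 10-12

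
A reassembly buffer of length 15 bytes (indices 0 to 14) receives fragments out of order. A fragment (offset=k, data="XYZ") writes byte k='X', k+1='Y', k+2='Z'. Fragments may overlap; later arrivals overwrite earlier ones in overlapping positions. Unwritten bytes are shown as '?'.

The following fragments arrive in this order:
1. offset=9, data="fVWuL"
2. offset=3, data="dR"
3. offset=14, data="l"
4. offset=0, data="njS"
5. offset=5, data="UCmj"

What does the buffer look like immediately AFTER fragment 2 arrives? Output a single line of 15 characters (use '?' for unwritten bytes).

Fragment 1: offset=9 data="fVWuL" -> buffer=?????????fVWuL?
Fragment 2: offset=3 data="dR" -> buffer=???dR????fVWuL?

Answer: ???dR????fVWuL?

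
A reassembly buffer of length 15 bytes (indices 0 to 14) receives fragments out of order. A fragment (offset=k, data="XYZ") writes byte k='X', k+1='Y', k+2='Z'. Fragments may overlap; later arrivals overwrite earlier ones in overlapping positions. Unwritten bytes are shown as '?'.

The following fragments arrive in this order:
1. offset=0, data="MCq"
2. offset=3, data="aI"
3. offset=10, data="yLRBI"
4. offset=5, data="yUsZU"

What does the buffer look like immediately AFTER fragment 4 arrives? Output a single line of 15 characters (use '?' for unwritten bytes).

Fragment 1: offset=0 data="MCq" -> buffer=MCq????????????
Fragment 2: offset=3 data="aI" -> buffer=MCqaI??????????
Fragment 3: offset=10 data="yLRBI" -> buffer=MCqaI?????yLRBI
Fragment 4: offset=5 data="yUsZU" -> buffer=MCqaIyUsZUyLRBI

Answer: MCqaIyUsZUyLRBI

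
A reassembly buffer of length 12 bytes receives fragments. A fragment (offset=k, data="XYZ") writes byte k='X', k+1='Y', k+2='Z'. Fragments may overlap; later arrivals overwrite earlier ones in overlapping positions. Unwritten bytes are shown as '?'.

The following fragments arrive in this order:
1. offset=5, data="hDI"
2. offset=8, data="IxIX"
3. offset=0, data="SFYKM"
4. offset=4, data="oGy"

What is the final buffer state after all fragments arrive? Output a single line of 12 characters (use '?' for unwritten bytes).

Answer: SFYKoGyIIxIX

Derivation:
Fragment 1: offset=5 data="hDI" -> buffer=?????hDI????
Fragment 2: offset=8 data="IxIX" -> buffer=?????hDIIxIX
Fragment 3: offset=0 data="SFYKM" -> buffer=SFYKMhDIIxIX
Fragment 4: offset=4 data="oGy" -> buffer=SFYKoGyIIxIX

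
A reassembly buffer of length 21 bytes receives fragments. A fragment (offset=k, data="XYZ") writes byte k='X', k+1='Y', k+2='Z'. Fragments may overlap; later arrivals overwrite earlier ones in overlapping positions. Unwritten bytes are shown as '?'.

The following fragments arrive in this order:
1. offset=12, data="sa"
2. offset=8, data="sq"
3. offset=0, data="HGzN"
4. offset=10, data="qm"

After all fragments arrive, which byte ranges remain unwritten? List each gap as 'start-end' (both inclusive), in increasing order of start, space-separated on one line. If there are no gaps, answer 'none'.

Answer: 4-7 14-20

Derivation:
Fragment 1: offset=12 len=2
Fragment 2: offset=8 len=2
Fragment 3: offset=0 len=4
Fragment 4: offset=10 len=2
Gaps: 4-7 14-20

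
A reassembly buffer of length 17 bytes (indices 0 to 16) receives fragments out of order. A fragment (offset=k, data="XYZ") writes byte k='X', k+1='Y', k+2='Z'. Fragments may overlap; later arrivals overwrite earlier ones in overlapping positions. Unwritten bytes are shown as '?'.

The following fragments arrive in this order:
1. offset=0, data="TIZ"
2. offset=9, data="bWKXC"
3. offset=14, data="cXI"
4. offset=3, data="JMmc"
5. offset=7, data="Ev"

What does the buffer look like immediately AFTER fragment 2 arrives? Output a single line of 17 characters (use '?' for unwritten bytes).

Answer: TIZ??????bWKXC???

Derivation:
Fragment 1: offset=0 data="TIZ" -> buffer=TIZ??????????????
Fragment 2: offset=9 data="bWKXC" -> buffer=TIZ??????bWKXC???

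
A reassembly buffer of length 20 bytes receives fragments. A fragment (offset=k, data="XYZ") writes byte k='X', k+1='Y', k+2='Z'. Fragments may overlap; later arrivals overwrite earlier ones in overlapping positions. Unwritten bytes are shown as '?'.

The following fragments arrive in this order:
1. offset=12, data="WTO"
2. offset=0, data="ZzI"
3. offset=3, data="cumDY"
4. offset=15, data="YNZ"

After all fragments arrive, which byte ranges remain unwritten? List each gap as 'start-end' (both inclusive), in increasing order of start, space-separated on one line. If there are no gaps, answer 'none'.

Answer: 8-11 18-19

Derivation:
Fragment 1: offset=12 len=3
Fragment 2: offset=0 len=3
Fragment 3: offset=3 len=5
Fragment 4: offset=15 len=3
Gaps: 8-11 18-19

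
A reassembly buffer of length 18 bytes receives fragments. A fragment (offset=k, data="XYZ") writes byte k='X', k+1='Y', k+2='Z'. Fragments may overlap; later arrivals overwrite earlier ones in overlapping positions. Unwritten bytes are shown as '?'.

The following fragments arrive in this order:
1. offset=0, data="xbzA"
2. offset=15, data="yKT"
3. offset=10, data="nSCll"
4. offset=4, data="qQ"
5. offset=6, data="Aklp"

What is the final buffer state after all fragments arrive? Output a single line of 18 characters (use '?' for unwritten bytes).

Answer: xbzAqQAklpnSCllyKT

Derivation:
Fragment 1: offset=0 data="xbzA" -> buffer=xbzA??????????????
Fragment 2: offset=15 data="yKT" -> buffer=xbzA???????????yKT
Fragment 3: offset=10 data="nSCll" -> buffer=xbzA??????nSCllyKT
Fragment 4: offset=4 data="qQ" -> buffer=xbzAqQ????nSCllyKT
Fragment 5: offset=6 data="Aklp" -> buffer=xbzAqQAklpnSCllyKT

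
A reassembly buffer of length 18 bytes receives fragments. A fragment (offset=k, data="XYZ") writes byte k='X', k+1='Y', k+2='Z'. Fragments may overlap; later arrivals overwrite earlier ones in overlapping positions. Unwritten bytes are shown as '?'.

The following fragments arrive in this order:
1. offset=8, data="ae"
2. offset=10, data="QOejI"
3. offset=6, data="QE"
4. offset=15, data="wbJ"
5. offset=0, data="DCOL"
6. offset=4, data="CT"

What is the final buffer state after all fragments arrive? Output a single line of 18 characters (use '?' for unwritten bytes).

Fragment 1: offset=8 data="ae" -> buffer=????????ae????????
Fragment 2: offset=10 data="QOejI" -> buffer=????????aeQOejI???
Fragment 3: offset=6 data="QE" -> buffer=??????QEaeQOejI???
Fragment 4: offset=15 data="wbJ" -> buffer=??????QEaeQOejIwbJ
Fragment 5: offset=0 data="DCOL" -> buffer=DCOL??QEaeQOejIwbJ
Fragment 6: offset=4 data="CT" -> buffer=DCOLCTQEaeQOejIwbJ

Answer: DCOLCTQEaeQOejIwbJ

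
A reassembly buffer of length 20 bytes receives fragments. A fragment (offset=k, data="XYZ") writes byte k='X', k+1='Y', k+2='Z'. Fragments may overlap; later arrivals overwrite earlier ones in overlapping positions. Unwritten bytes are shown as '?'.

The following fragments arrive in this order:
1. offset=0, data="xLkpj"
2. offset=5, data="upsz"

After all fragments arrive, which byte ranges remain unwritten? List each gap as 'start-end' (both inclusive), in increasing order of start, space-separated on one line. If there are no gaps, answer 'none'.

Answer: 9-19

Derivation:
Fragment 1: offset=0 len=5
Fragment 2: offset=5 len=4
Gaps: 9-19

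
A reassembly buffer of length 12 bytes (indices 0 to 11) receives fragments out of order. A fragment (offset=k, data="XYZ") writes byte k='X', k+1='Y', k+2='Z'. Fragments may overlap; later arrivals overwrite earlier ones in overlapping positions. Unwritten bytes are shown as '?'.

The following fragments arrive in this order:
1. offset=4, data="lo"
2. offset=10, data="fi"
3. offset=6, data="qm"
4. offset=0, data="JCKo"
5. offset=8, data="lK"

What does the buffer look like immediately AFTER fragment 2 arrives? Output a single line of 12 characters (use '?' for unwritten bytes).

Answer: ????lo????fi

Derivation:
Fragment 1: offset=4 data="lo" -> buffer=????lo??????
Fragment 2: offset=10 data="fi" -> buffer=????lo????fi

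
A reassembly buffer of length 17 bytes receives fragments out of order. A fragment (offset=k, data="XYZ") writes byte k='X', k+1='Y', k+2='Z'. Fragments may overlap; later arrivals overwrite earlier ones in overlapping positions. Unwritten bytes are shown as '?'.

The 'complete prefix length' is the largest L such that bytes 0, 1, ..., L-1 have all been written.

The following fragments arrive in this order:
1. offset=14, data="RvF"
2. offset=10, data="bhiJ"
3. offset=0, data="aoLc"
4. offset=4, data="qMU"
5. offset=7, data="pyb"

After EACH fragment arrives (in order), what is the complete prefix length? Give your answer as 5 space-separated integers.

Fragment 1: offset=14 data="RvF" -> buffer=??????????????RvF -> prefix_len=0
Fragment 2: offset=10 data="bhiJ" -> buffer=??????????bhiJRvF -> prefix_len=0
Fragment 3: offset=0 data="aoLc" -> buffer=aoLc??????bhiJRvF -> prefix_len=4
Fragment 4: offset=4 data="qMU" -> buffer=aoLcqMU???bhiJRvF -> prefix_len=7
Fragment 5: offset=7 data="pyb" -> buffer=aoLcqMUpybbhiJRvF -> prefix_len=17

Answer: 0 0 4 7 17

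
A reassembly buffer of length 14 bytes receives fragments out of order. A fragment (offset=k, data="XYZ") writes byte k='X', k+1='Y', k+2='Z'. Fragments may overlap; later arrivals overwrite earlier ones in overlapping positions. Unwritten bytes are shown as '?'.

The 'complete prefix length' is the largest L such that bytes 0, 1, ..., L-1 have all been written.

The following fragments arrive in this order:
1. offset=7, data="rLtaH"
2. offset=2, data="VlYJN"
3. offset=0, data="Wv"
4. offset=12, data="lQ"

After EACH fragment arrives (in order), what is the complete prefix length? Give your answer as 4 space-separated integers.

Fragment 1: offset=7 data="rLtaH" -> buffer=???????rLtaH?? -> prefix_len=0
Fragment 2: offset=2 data="VlYJN" -> buffer=??VlYJNrLtaH?? -> prefix_len=0
Fragment 3: offset=0 data="Wv" -> buffer=WvVlYJNrLtaH?? -> prefix_len=12
Fragment 4: offset=12 data="lQ" -> buffer=WvVlYJNrLtaHlQ -> prefix_len=14

Answer: 0 0 12 14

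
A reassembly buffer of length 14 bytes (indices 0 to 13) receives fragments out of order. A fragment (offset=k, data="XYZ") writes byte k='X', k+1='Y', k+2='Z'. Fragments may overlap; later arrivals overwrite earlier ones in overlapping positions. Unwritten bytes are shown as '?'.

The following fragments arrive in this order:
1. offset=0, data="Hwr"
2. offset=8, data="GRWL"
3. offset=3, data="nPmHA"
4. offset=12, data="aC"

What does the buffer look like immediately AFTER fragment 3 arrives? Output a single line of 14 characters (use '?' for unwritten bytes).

Answer: HwrnPmHAGRWL??

Derivation:
Fragment 1: offset=0 data="Hwr" -> buffer=Hwr???????????
Fragment 2: offset=8 data="GRWL" -> buffer=Hwr?????GRWL??
Fragment 3: offset=3 data="nPmHA" -> buffer=HwrnPmHAGRWL??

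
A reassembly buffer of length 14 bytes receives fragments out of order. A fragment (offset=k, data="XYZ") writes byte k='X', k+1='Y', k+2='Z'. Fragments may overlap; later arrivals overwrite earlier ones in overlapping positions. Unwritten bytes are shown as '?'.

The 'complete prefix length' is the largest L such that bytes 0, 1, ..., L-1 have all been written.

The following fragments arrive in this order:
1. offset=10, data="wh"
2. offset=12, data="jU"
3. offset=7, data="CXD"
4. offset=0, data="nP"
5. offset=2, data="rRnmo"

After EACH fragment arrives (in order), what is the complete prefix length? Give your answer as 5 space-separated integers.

Fragment 1: offset=10 data="wh" -> buffer=??????????wh?? -> prefix_len=0
Fragment 2: offset=12 data="jU" -> buffer=??????????whjU -> prefix_len=0
Fragment 3: offset=7 data="CXD" -> buffer=???????CXDwhjU -> prefix_len=0
Fragment 4: offset=0 data="nP" -> buffer=nP?????CXDwhjU -> prefix_len=2
Fragment 5: offset=2 data="rRnmo" -> buffer=nPrRnmoCXDwhjU -> prefix_len=14

Answer: 0 0 0 2 14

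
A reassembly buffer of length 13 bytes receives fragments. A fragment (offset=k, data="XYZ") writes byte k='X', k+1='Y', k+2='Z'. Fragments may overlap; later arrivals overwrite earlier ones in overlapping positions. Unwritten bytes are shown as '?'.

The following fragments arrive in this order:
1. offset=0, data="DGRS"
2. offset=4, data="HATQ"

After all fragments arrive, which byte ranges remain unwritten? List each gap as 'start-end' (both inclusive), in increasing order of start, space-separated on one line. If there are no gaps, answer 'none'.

Fragment 1: offset=0 len=4
Fragment 2: offset=4 len=4
Gaps: 8-12

Answer: 8-12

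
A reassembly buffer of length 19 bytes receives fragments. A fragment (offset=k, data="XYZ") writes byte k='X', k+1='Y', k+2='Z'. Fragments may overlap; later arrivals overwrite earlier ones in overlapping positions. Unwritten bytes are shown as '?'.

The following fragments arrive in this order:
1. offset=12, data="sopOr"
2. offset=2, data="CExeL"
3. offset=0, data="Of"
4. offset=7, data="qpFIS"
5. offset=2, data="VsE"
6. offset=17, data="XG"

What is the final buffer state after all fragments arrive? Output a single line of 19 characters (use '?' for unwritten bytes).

Answer: OfVsEeLqpFISsopOrXG

Derivation:
Fragment 1: offset=12 data="sopOr" -> buffer=????????????sopOr??
Fragment 2: offset=2 data="CExeL" -> buffer=??CExeL?????sopOr??
Fragment 3: offset=0 data="Of" -> buffer=OfCExeL?????sopOr??
Fragment 4: offset=7 data="qpFIS" -> buffer=OfCExeLqpFISsopOr??
Fragment 5: offset=2 data="VsE" -> buffer=OfVsEeLqpFISsopOr??
Fragment 6: offset=17 data="XG" -> buffer=OfVsEeLqpFISsopOrXG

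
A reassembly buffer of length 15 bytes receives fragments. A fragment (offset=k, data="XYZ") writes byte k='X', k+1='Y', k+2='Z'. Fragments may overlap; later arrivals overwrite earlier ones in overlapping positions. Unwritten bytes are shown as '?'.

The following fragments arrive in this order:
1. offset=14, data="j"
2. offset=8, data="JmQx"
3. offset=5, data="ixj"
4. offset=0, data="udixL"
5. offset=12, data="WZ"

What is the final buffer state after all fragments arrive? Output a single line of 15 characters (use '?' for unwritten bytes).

Fragment 1: offset=14 data="j" -> buffer=??????????????j
Fragment 2: offset=8 data="JmQx" -> buffer=????????JmQx??j
Fragment 3: offset=5 data="ixj" -> buffer=?????ixjJmQx??j
Fragment 4: offset=0 data="udixL" -> buffer=udixLixjJmQx??j
Fragment 5: offset=12 data="WZ" -> buffer=udixLixjJmQxWZj

Answer: udixLixjJmQxWZj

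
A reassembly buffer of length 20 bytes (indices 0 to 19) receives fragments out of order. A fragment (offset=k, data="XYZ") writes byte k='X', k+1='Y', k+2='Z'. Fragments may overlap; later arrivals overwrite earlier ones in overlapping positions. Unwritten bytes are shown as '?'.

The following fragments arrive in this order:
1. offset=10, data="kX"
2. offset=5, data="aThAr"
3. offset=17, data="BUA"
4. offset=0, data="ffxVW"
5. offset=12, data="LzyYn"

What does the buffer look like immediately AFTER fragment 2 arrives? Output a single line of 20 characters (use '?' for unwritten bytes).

Answer: ?????aThArkX????????

Derivation:
Fragment 1: offset=10 data="kX" -> buffer=??????????kX????????
Fragment 2: offset=5 data="aThAr" -> buffer=?????aThArkX????????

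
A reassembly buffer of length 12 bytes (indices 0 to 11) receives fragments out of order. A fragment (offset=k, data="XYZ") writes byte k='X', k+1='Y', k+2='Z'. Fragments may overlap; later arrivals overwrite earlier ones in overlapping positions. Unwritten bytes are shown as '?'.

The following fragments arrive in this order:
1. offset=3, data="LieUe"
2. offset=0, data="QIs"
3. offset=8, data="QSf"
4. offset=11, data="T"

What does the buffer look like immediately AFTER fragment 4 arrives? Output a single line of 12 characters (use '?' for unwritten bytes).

Answer: QIsLieUeQSfT

Derivation:
Fragment 1: offset=3 data="LieUe" -> buffer=???LieUe????
Fragment 2: offset=0 data="QIs" -> buffer=QIsLieUe????
Fragment 3: offset=8 data="QSf" -> buffer=QIsLieUeQSf?
Fragment 4: offset=11 data="T" -> buffer=QIsLieUeQSfT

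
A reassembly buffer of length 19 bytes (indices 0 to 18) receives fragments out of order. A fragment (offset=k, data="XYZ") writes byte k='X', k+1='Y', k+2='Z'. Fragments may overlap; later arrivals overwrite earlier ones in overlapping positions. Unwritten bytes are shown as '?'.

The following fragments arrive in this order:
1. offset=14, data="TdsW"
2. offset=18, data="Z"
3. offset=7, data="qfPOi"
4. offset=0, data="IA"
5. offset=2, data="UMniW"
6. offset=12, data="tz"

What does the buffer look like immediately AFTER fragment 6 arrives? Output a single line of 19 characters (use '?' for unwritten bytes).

Answer: IAUMniWqfPOitzTdsWZ

Derivation:
Fragment 1: offset=14 data="TdsW" -> buffer=??????????????TdsW?
Fragment 2: offset=18 data="Z" -> buffer=??????????????TdsWZ
Fragment 3: offset=7 data="qfPOi" -> buffer=???????qfPOi??TdsWZ
Fragment 4: offset=0 data="IA" -> buffer=IA?????qfPOi??TdsWZ
Fragment 5: offset=2 data="UMniW" -> buffer=IAUMniWqfPOi??TdsWZ
Fragment 6: offset=12 data="tz" -> buffer=IAUMniWqfPOitzTdsWZ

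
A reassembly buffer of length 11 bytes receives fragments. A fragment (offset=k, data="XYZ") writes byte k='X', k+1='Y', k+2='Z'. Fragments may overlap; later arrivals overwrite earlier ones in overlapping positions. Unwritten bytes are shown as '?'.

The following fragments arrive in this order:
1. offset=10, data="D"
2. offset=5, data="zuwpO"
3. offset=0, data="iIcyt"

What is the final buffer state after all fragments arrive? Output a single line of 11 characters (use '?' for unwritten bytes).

Answer: iIcytzuwpOD

Derivation:
Fragment 1: offset=10 data="D" -> buffer=??????????D
Fragment 2: offset=5 data="zuwpO" -> buffer=?????zuwpOD
Fragment 3: offset=0 data="iIcyt" -> buffer=iIcytzuwpOD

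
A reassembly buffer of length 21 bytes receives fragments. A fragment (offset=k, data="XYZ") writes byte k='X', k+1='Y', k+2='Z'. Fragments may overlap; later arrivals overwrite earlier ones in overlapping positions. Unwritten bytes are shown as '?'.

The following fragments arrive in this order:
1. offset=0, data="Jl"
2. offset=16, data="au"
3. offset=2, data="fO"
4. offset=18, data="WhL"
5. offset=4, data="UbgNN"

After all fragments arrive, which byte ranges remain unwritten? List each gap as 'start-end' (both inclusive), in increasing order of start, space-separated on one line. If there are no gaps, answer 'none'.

Answer: 9-15

Derivation:
Fragment 1: offset=0 len=2
Fragment 2: offset=16 len=2
Fragment 3: offset=2 len=2
Fragment 4: offset=18 len=3
Fragment 5: offset=4 len=5
Gaps: 9-15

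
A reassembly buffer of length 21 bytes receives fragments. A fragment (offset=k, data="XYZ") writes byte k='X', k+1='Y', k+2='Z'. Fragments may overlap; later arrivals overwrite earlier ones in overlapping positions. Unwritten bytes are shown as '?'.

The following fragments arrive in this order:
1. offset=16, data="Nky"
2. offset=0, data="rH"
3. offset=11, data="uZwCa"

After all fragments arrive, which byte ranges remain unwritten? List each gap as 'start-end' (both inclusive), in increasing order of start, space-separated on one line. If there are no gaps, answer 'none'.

Fragment 1: offset=16 len=3
Fragment 2: offset=0 len=2
Fragment 3: offset=11 len=5
Gaps: 2-10 19-20

Answer: 2-10 19-20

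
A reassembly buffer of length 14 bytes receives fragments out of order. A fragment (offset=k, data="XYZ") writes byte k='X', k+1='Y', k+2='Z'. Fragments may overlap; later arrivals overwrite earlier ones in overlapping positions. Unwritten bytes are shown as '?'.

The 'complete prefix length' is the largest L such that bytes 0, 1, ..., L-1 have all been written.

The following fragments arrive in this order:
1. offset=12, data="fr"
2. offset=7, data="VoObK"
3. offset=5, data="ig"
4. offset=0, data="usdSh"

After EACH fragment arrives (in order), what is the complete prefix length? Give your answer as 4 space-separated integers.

Answer: 0 0 0 14

Derivation:
Fragment 1: offset=12 data="fr" -> buffer=????????????fr -> prefix_len=0
Fragment 2: offset=7 data="VoObK" -> buffer=???????VoObKfr -> prefix_len=0
Fragment 3: offset=5 data="ig" -> buffer=?????igVoObKfr -> prefix_len=0
Fragment 4: offset=0 data="usdSh" -> buffer=usdShigVoObKfr -> prefix_len=14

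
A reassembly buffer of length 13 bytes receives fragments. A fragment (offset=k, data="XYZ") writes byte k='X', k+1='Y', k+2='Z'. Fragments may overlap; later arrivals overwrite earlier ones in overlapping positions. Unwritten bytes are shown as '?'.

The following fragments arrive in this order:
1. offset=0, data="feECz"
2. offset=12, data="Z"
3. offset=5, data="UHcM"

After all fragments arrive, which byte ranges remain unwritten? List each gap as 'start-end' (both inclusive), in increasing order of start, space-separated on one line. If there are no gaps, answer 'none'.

Answer: 9-11

Derivation:
Fragment 1: offset=0 len=5
Fragment 2: offset=12 len=1
Fragment 3: offset=5 len=4
Gaps: 9-11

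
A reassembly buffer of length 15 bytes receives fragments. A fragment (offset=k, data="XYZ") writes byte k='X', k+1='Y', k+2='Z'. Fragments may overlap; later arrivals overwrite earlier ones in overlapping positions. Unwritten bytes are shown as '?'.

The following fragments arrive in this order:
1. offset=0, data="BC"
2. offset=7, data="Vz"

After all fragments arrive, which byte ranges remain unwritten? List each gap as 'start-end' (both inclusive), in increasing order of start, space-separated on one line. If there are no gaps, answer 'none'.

Fragment 1: offset=0 len=2
Fragment 2: offset=7 len=2
Gaps: 2-6 9-14

Answer: 2-6 9-14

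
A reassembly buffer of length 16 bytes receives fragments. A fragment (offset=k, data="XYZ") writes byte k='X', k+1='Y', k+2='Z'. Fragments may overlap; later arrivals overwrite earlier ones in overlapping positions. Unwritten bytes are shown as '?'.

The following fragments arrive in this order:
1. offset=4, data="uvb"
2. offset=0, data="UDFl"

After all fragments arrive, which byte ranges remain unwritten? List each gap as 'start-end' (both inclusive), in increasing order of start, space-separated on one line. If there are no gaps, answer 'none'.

Answer: 7-15

Derivation:
Fragment 1: offset=4 len=3
Fragment 2: offset=0 len=4
Gaps: 7-15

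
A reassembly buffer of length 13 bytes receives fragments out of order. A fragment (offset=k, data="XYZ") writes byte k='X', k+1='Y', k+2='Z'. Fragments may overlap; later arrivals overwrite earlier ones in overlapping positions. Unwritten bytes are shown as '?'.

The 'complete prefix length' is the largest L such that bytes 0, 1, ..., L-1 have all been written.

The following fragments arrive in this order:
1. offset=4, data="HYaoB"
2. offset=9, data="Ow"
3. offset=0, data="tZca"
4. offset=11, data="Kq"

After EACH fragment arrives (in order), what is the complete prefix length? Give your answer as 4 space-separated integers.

Answer: 0 0 11 13

Derivation:
Fragment 1: offset=4 data="HYaoB" -> buffer=????HYaoB???? -> prefix_len=0
Fragment 2: offset=9 data="Ow" -> buffer=????HYaoBOw?? -> prefix_len=0
Fragment 3: offset=0 data="tZca" -> buffer=tZcaHYaoBOw?? -> prefix_len=11
Fragment 4: offset=11 data="Kq" -> buffer=tZcaHYaoBOwKq -> prefix_len=13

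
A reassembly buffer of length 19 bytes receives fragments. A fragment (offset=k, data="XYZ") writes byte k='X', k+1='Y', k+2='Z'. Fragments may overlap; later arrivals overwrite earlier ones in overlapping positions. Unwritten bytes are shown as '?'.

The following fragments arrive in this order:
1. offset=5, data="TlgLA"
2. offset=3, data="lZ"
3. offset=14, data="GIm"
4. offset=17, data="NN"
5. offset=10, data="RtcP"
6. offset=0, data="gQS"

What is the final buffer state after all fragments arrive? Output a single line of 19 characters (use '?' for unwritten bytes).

Answer: gQSlZTlgLARtcPGImNN

Derivation:
Fragment 1: offset=5 data="TlgLA" -> buffer=?????TlgLA?????????
Fragment 2: offset=3 data="lZ" -> buffer=???lZTlgLA?????????
Fragment 3: offset=14 data="GIm" -> buffer=???lZTlgLA????GIm??
Fragment 4: offset=17 data="NN" -> buffer=???lZTlgLA????GImNN
Fragment 5: offset=10 data="RtcP" -> buffer=???lZTlgLARtcPGImNN
Fragment 6: offset=0 data="gQS" -> buffer=gQSlZTlgLARtcPGImNN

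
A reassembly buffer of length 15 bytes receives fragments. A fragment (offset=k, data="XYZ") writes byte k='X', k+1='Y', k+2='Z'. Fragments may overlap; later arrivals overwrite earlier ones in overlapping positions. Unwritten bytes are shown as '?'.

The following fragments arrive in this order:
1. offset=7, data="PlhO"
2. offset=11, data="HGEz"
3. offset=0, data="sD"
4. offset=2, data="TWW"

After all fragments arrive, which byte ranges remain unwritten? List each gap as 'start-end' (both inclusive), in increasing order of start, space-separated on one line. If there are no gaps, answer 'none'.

Answer: 5-6

Derivation:
Fragment 1: offset=7 len=4
Fragment 2: offset=11 len=4
Fragment 3: offset=0 len=2
Fragment 4: offset=2 len=3
Gaps: 5-6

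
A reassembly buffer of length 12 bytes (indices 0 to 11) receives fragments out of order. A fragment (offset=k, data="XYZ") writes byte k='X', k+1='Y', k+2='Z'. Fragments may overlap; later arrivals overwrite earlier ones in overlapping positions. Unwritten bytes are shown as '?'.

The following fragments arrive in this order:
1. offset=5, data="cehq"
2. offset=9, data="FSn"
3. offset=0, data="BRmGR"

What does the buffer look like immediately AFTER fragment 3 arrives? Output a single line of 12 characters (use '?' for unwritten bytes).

Answer: BRmGRcehqFSn

Derivation:
Fragment 1: offset=5 data="cehq" -> buffer=?????cehq???
Fragment 2: offset=9 data="FSn" -> buffer=?????cehqFSn
Fragment 3: offset=0 data="BRmGR" -> buffer=BRmGRcehqFSn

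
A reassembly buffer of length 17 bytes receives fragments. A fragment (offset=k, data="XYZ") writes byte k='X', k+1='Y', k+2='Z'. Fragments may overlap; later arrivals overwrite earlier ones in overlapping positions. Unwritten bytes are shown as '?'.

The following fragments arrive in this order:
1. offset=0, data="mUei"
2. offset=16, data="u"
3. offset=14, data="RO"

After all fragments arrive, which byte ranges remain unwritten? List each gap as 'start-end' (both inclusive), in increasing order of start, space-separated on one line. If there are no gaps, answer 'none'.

Fragment 1: offset=0 len=4
Fragment 2: offset=16 len=1
Fragment 3: offset=14 len=2
Gaps: 4-13

Answer: 4-13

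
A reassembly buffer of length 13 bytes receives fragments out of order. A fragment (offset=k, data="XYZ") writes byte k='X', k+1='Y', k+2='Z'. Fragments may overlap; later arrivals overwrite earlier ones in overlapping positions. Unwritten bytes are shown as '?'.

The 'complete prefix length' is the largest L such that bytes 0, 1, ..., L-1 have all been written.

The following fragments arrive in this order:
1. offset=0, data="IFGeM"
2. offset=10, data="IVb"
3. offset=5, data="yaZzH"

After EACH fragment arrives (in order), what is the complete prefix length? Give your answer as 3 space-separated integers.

Fragment 1: offset=0 data="IFGeM" -> buffer=IFGeM???????? -> prefix_len=5
Fragment 2: offset=10 data="IVb" -> buffer=IFGeM?????IVb -> prefix_len=5
Fragment 3: offset=5 data="yaZzH" -> buffer=IFGeMyaZzHIVb -> prefix_len=13

Answer: 5 5 13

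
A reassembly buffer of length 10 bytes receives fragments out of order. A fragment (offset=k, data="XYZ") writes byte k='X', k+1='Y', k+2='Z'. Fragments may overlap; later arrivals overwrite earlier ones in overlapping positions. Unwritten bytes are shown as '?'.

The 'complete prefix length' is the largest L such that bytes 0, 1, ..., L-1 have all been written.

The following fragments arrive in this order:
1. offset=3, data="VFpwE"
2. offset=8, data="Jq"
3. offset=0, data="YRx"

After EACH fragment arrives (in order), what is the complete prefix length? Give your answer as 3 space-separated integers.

Fragment 1: offset=3 data="VFpwE" -> buffer=???VFpwE?? -> prefix_len=0
Fragment 2: offset=8 data="Jq" -> buffer=???VFpwEJq -> prefix_len=0
Fragment 3: offset=0 data="YRx" -> buffer=YRxVFpwEJq -> prefix_len=10

Answer: 0 0 10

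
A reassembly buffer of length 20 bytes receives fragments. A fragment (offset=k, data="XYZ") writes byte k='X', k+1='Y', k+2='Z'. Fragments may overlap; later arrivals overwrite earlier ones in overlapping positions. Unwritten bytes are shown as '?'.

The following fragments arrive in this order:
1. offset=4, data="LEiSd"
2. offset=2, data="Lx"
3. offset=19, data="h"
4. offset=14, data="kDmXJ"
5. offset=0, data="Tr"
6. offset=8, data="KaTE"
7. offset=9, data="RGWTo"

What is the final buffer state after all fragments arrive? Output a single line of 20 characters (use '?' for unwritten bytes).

Fragment 1: offset=4 data="LEiSd" -> buffer=????LEiSd???????????
Fragment 2: offset=2 data="Lx" -> buffer=??LxLEiSd???????????
Fragment 3: offset=19 data="h" -> buffer=??LxLEiSd??????????h
Fragment 4: offset=14 data="kDmXJ" -> buffer=??LxLEiSd?????kDmXJh
Fragment 5: offset=0 data="Tr" -> buffer=TrLxLEiSd?????kDmXJh
Fragment 6: offset=8 data="KaTE" -> buffer=TrLxLEiSKaTE??kDmXJh
Fragment 7: offset=9 data="RGWTo" -> buffer=TrLxLEiSKRGWTokDmXJh

Answer: TrLxLEiSKRGWTokDmXJh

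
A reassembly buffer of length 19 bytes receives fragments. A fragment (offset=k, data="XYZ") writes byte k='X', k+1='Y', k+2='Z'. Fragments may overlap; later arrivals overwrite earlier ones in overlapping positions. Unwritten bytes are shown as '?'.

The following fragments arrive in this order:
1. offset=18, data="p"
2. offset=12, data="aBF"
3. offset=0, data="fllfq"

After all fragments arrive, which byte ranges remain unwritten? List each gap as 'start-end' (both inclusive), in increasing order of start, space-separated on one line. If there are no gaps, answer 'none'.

Fragment 1: offset=18 len=1
Fragment 2: offset=12 len=3
Fragment 3: offset=0 len=5
Gaps: 5-11 15-17

Answer: 5-11 15-17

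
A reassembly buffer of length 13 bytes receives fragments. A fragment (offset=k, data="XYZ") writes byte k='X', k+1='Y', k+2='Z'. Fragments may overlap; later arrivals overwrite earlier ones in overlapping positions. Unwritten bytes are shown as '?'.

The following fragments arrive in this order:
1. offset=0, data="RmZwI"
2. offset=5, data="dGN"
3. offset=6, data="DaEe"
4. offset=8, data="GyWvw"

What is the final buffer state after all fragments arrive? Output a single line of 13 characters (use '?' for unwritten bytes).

Fragment 1: offset=0 data="RmZwI" -> buffer=RmZwI????????
Fragment 2: offset=5 data="dGN" -> buffer=RmZwIdGN?????
Fragment 3: offset=6 data="DaEe" -> buffer=RmZwIdDaEe???
Fragment 4: offset=8 data="GyWvw" -> buffer=RmZwIdDaGyWvw

Answer: RmZwIdDaGyWvw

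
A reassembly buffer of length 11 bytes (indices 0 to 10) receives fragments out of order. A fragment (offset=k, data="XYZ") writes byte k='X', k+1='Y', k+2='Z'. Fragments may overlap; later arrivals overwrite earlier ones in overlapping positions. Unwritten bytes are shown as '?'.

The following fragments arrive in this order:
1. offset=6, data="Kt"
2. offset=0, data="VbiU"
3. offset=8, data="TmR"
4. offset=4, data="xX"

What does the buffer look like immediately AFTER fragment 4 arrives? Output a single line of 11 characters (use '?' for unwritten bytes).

Fragment 1: offset=6 data="Kt" -> buffer=??????Kt???
Fragment 2: offset=0 data="VbiU" -> buffer=VbiU??Kt???
Fragment 3: offset=8 data="TmR" -> buffer=VbiU??KtTmR
Fragment 4: offset=4 data="xX" -> buffer=VbiUxXKtTmR

Answer: VbiUxXKtTmR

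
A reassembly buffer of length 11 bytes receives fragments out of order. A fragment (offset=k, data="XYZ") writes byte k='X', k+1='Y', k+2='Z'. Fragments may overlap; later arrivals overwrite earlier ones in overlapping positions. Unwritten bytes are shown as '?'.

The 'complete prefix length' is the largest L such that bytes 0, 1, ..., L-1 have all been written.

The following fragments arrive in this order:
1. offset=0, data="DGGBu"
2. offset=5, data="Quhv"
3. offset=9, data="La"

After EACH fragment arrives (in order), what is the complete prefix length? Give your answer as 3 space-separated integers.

Answer: 5 9 11

Derivation:
Fragment 1: offset=0 data="DGGBu" -> buffer=DGGBu?????? -> prefix_len=5
Fragment 2: offset=5 data="Quhv" -> buffer=DGGBuQuhv?? -> prefix_len=9
Fragment 3: offset=9 data="La" -> buffer=DGGBuQuhvLa -> prefix_len=11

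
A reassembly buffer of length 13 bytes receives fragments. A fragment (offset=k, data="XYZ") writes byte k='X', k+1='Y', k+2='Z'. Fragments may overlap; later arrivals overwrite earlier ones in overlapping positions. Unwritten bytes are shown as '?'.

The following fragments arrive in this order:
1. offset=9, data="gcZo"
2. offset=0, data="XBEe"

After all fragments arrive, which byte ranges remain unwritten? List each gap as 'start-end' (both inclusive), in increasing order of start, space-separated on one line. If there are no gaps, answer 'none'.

Fragment 1: offset=9 len=4
Fragment 2: offset=0 len=4
Gaps: 4-8

Answer: 4-8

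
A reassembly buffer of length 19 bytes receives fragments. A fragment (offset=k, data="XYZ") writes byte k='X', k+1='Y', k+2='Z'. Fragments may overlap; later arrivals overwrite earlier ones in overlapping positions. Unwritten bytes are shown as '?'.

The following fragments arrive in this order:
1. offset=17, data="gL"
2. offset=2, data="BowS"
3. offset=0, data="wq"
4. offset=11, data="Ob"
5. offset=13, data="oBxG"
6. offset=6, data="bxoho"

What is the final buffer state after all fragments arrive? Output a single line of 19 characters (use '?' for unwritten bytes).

Answer: wqBowSbxohoOboBxGgL

Derivation:
Fragment 1: offset=17 data="gL" -> buffer=?????????????????gL
Fragment 2: offset=2 data="BowS" -> buffer=??BowS???????????gL
Fragment 3: offset=0 data="wq" -> buffer=wqBowS???????????gL
Fragment 4: offset=11 data="Ob" -> buffer=wqBowS?????Ob????gL
Fragment 5: offset=13 data="oBxG" -> buffer=wqBowS?????OboBxGgL
Fragment 6: offset=6 data="bxoho" -> buffer=wqBowSbxohoOboBxGgL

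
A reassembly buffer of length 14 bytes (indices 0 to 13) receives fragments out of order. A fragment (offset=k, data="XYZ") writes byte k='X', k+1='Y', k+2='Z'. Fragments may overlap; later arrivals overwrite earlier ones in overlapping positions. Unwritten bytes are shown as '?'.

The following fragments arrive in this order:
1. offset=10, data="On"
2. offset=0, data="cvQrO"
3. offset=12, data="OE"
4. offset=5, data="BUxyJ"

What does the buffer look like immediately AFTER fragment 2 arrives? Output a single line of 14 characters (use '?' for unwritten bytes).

Answer: cvQrO?????On??

Derivation:
Fragment 1: offset=10 data="On" -> buffer=??????????On??
Fragment 2: offset=0 data="cvQrO" -> buffer=cvQrO?????On??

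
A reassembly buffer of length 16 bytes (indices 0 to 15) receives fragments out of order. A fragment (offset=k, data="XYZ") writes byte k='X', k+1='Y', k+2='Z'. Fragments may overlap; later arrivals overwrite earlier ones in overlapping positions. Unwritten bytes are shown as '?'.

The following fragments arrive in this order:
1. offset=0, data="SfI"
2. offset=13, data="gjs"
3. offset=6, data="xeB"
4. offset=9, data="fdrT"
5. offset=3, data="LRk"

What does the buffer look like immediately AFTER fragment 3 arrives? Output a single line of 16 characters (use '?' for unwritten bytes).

Answer: SfI???xeB????gjs

Derivation:
Fragment 1: offset=0 data="SfI" -> buffer=SfI?????????????
Fragment 2: offset=13 data="gjs" -> buffer=SfI??????????gjs
Fragment 3: offset=6 data="xeB" -> buffer=SfI???xeB????gjs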